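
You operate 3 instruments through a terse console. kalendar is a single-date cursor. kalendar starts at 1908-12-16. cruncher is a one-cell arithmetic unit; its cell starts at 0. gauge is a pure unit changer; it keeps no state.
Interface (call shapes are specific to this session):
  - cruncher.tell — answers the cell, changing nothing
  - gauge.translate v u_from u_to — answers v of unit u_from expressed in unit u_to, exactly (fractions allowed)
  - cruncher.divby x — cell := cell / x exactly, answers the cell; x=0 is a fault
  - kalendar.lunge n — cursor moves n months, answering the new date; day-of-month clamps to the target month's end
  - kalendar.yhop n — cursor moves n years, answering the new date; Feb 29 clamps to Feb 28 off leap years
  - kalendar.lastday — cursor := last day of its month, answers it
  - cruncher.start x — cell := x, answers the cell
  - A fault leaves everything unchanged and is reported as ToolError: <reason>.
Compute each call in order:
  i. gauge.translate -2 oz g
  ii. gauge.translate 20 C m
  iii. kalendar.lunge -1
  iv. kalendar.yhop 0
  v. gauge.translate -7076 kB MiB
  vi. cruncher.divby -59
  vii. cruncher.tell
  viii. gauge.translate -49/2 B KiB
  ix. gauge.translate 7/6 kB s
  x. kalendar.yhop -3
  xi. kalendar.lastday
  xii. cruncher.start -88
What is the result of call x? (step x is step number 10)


! 1. gauge.translate(v: -2, u_from: oz, u_to: g) => -45359237/800000
! 2. gauge.translate(v: 20, u_from: C, u_to: m) => ToolError: incompatible units
! 3. kalendar.lunge(n: -1) => 1908-11-16
! 4. kalendar.yhop(n: 0) => 1908-11-16
! 5. gauge.translate(v: -7076, u_from: kB, u_to: MiB) => -221125/32768
! 6. cruncher.divby(x: -59) => 0
! 7. cruncher.tell() => 0
! 8. gauge.translate(v: -49/2, u_from: B, u_to: KiB) => -49/2048
! 9. gauge.translate(v: 7/6, u_from: kB, u_to: s) => ToolError: incompatible units
! 10. kalendar.yhop(n: -3) => 1905-11-16
! 11. kalendar.lastday() => 1905-11-30
! 12. cruncher.start(x: -88) => -88

Answer: 1905-11-16


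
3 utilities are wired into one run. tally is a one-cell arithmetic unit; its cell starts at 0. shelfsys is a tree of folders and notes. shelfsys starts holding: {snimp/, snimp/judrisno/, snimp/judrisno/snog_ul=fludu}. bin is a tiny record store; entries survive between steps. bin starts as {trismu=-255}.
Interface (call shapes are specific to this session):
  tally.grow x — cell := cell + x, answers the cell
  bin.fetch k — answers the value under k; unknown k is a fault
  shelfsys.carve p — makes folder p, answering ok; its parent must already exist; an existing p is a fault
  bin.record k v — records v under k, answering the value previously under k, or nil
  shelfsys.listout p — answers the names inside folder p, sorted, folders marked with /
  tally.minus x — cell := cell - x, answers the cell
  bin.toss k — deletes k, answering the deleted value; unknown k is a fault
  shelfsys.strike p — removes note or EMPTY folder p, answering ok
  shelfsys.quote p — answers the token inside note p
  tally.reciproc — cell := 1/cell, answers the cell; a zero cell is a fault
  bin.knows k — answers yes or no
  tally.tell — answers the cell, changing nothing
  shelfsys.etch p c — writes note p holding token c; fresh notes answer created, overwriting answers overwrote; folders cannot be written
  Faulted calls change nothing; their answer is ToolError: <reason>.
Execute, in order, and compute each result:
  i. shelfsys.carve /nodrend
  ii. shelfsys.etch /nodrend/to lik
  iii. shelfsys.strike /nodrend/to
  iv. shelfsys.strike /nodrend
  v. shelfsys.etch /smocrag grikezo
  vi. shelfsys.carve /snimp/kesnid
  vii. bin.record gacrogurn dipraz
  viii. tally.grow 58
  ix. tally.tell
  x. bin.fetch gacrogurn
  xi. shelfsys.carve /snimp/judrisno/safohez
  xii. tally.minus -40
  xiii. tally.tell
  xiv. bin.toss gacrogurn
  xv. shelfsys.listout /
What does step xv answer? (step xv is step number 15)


Answer: [smocrag, snimp/]

Derivation:
→ shelfsys.carve(p→/nodrend)
← ok
→ shelfsys.etch(p→/nodrend/to, c→lik)
← created
→ shelfsys.strike(p→/nodrend/to)
← ok
→ shelfsys.strike(p→/nodrend)
← ok
→ shelfsys.etch(p→/smocrag, c→grikezo)
← created
→ shelfsys.carve(p→/snimp/kesnid)
← ok
→ bin.record(k→gacrogurn, v→dipraz)
← nil
→ tally.grow(x→58)
← 58
→ tally.tell()
← 58
→ bin.fetch(k→gacrogurn)
← dipraz
→ shelfsys.carve(p→/snimp/judrisno/safohez)
← ok
→ tally.minus(x→-40)
← 98
→ tally.tell()
← 98
→ bin.toss(k→gacrogurn)
← dipraz
→ shelfsys.listout(p→/)
← [smocrag, snimp/]


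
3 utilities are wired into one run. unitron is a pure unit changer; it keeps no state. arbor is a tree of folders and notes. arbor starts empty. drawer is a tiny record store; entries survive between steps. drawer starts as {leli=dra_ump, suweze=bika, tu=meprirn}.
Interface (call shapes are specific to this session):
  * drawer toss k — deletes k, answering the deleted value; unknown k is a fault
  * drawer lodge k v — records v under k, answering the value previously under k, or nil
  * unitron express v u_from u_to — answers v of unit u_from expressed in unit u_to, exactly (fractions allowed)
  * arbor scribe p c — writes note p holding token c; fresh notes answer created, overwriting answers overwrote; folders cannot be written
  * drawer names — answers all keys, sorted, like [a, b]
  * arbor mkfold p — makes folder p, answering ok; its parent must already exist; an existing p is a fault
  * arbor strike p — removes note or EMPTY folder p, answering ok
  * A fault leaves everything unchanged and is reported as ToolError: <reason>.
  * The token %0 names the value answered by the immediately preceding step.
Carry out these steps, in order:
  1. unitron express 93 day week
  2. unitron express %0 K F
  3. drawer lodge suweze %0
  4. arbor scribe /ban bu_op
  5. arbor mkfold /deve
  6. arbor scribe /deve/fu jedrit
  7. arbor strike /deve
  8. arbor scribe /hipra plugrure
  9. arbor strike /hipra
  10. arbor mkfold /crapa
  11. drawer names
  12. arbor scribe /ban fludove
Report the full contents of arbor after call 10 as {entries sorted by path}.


-> unitron express(v→93, u_from→day, u_to→week)
<- 93/7
-> unitron express(v→%0, u_from→K, u_to→F)
<- -305029/700
-> drawer lodge(k→suweze, v→%0)
<- bika
-> arbor scribe(p→/ban, c→bu_op)
<- created
-> arbor mkfold(p→/deve)
<- ok
-> arbor scribe(p→/deve/fu, c→jedrit)
<- created
-> arbor strike(p→/deve)
<- ToolError: not empty
-> arbor scribe(p→/hipra, c→plugrure)
<- created
-> arbor strike(p→/hipra)
<- ok
-> arbor mkfold(p→/crapa)
<- ok
-> drawer names()
<- [leli, suweze, tu]
-> arbor scribe(p→/ban, c→fludove)
<- overwrote

Answer: {ban=bu_op, crapa/, deve/, deve/fu=jedrit}


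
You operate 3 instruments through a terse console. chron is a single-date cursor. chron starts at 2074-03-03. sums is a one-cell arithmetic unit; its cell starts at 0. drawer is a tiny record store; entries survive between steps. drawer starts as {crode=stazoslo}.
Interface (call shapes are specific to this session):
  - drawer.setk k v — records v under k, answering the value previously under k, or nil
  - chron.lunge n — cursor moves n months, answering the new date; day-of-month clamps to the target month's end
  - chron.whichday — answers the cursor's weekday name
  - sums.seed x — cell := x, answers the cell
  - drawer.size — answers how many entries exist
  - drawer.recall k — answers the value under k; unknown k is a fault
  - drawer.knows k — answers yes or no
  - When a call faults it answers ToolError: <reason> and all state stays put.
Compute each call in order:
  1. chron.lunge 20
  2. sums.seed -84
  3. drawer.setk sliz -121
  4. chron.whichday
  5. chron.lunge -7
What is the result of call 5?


Answer: 2075-04-03

Derivation:
Act: chron.lunge[n=20]
Obs: 2075-11-03
Act: sums.seed[x=-84]
Obs: -84
Act: drawer.setk[k=sliz; v=-121]
Obs: nil
Act: chron.whichday[]
Obs: Sunday
Act: chron.lunge[n=-7]
Obs: 2075-04-03


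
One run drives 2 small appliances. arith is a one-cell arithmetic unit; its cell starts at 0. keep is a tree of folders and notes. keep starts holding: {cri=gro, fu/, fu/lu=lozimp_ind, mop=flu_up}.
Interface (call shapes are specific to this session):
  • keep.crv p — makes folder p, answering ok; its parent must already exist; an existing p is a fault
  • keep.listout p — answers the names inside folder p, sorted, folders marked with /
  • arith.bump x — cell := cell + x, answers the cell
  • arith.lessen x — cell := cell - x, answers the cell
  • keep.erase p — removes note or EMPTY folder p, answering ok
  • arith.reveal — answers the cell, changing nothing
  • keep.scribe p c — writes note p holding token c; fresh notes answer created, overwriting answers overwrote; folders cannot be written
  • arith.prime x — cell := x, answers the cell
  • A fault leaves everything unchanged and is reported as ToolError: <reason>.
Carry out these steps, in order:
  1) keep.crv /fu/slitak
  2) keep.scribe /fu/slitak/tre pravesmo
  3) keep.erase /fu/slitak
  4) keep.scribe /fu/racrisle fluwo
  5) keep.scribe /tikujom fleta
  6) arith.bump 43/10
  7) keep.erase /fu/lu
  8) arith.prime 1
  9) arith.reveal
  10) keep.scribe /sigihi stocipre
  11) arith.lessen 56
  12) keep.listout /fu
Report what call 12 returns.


Answer: [racrisle, slitak/]

Derivation:
→ crv(p=/fu/slitak)
← ok
→ scribe(p=/fu/slitak/tre, c=pravesmo)
← created
→ erase(p=/fu/slitak)
← ToolError: not empty
→ scribe(p=/fu/racrisle, c=fluwo)
← created
→ scribe(p=/tikujom, c=fleta)
← created
→ bump(x=43/10)
← 43/10
→ erase(p=/fu/lu)
← ok
→ prime(x=1)
← 1
→ reveal()
← 1
→ scribe(p=/sigihi, c=stocipre)
← created
→ lessen(x=56)
← -55
→ listout(p=/fu)
← [racrisle, slitak/]


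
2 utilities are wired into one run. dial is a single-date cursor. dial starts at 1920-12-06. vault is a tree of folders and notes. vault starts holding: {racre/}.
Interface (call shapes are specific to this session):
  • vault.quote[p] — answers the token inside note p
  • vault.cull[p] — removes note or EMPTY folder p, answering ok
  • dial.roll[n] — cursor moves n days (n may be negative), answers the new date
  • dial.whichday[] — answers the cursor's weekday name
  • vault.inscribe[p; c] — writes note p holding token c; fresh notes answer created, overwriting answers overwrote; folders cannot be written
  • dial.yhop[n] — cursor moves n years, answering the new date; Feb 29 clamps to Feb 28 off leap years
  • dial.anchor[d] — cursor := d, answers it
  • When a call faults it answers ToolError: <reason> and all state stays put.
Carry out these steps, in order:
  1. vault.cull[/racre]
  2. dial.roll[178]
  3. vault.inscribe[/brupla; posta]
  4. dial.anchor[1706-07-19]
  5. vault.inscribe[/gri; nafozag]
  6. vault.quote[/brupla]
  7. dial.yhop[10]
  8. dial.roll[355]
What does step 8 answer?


I call vault.cull on p: /racre: ok.
I try dial.roll on n: 178, → 1921-06-02.
Now I run vault.inscribe on p: /brupla, c: posta, giving created.
I invoke dial.anchor on d: 1706-07-19, — result: 1706-07-19.
Now I run vault.inscribe on p: /gri, c: nafozag, and observe created.
Calling vault.quote on p: /brupla: posta.
Using dial.yhop on n: 10: 1716-07-19.
I call dial.roll on n: 355: 1717-07-09.

Answer: 1717-07-09


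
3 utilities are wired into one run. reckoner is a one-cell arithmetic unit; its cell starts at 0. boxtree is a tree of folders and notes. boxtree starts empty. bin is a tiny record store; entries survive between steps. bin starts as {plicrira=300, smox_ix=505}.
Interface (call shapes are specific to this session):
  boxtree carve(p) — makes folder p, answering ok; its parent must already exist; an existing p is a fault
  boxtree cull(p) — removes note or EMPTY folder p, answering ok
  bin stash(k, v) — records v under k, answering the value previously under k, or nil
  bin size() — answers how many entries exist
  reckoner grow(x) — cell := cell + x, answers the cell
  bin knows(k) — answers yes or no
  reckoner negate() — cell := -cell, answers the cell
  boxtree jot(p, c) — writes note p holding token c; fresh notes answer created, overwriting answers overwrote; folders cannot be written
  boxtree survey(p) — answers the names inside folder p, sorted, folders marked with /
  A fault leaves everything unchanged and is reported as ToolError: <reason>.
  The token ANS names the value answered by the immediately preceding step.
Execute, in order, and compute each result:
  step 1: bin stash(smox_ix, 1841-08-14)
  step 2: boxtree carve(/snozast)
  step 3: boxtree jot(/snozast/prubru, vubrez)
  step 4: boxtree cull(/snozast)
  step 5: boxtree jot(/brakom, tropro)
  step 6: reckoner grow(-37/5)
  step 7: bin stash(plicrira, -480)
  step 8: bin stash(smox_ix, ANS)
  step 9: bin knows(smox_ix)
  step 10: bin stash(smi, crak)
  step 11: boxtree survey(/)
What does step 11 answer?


Answer: [brakom, snozast/]

Derivation:
Act: bin stash[k: smox_ix; v: 1841-08-14]
Obs: 505
Act: boxtree carve[p: /snozast]
Obs: ok
Act: boxtree jot[p: /snozast/prubru; c: vubrez]
Obs: created
Act: boxtree cull[p: /snozast]
Obs: ToolError: not empty
Act: boxtree jot[p: /brakom; c: tropro]
Obs: created
Act: reckoner grow[x: -37/5]
Obs: -37/5
Act: bin stash[k: plicrira; v: -480]
Obs: 300
Act: bin stash[k: smox_ix; v: ANS]
Obs: 1841-08-14
Act: bin knows[k: smox_ix]
Obs: yes
Act: bin stash[k: smi; v: crak]
Obs: nil
Act: boxtree survey[p: /]
Obs: [brakom, snozast/]


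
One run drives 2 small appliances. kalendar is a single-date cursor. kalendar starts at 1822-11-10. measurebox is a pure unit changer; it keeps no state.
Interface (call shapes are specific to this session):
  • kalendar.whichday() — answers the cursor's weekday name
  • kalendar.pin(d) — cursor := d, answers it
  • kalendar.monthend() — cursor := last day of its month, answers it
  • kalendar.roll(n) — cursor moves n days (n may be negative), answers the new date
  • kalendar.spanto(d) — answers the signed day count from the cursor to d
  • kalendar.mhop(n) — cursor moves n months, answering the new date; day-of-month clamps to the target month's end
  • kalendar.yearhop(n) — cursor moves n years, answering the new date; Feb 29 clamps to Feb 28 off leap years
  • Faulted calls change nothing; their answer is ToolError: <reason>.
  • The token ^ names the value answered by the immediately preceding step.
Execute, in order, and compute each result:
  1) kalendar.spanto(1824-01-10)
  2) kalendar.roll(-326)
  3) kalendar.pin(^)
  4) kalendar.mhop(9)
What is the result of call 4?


·→ kalendar.spanto(1824-01-10)
·← 426
·→ kalendar.roll(-326)
·← 1821-12-19
·→ kalendar.pin(^)
·← 1821-12-19
·→ kalendar.mhop(9)
·← 1822-09-19

Answer: 1822-09-19


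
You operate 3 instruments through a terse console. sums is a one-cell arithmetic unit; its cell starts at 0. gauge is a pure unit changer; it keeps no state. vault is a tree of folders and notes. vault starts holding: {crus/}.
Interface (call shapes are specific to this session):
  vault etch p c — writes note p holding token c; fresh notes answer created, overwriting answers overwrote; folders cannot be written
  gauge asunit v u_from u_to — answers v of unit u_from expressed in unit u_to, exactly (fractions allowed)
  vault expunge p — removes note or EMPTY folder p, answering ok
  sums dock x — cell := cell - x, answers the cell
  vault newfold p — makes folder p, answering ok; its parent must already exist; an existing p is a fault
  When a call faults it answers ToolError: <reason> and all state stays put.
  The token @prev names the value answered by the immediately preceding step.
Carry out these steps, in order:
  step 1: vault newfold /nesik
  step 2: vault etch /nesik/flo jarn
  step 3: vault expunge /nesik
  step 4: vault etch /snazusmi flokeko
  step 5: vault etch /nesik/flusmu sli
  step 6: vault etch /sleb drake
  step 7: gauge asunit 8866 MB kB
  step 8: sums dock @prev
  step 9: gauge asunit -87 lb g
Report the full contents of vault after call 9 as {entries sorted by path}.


Answer: {crus/, nesik/, nesik/flo=jarn, nesik/flusmu=sli, sleb=drake, snazusmi=flokeko}

Derivation:
==> vault newfold(p=/nesik)
<== ok
==> vault etch(p=/nesik/flo, c=jarn)
<== created
==> vault expunge(p=/nesik)
<== ToolError: not empty
==> vault etch(p=/snazusmi, c=flokeko)
<== created
==> vault etch(p=/nesik/flusmu, c=sli)
<== created
==> vault etch(p=/sleb, c=drake)
<== created
==> gauge asunit(v=8866, u_from=MB, u_to=kB)
<== 8866000
==> sums dock(x=@prev)
<== -8866000
==> gauge asunit(v=-87, u_from=lb, u_to=g)
<== -3946253619/100000


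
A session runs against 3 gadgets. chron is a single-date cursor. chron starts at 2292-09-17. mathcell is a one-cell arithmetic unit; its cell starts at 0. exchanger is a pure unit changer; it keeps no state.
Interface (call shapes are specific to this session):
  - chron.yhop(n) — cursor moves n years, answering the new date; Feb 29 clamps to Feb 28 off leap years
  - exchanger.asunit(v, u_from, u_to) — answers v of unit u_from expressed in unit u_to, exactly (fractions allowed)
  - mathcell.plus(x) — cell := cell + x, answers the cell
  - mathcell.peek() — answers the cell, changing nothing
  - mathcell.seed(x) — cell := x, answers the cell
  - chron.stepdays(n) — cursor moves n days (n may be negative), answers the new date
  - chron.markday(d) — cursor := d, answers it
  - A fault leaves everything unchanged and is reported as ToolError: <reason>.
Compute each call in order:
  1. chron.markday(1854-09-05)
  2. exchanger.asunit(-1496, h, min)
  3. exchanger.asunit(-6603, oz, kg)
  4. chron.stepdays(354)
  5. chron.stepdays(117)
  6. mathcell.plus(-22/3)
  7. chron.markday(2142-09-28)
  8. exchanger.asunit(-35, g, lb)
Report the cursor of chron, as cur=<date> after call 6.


Answer: cur=1855-12-20

Derivation:
·→ chron.markday(d=1854-09-05)
·← 1854-09-05
·→ exchanger.asunit(v=-1496, u_from=h, u_to=min)
·← -89760
·→ exchanger.asunit(v=-6603, u_from=oz, u_to=kg)
·← -299507041911/1600000000
·→ chron.stepdays(n=354)
·← 1855-08-25
·→ chron.stepdays(n=117)
·← 1855-12-20
·→ mathcell.plus(x=-22/3)
·← -22/3
·→ chron.markday(d=2142-09-28)
·← 2142-09-28
·→ exchanger.asunit(v=-35, u_from=g, u_to=lb)
·← -500000/6479891


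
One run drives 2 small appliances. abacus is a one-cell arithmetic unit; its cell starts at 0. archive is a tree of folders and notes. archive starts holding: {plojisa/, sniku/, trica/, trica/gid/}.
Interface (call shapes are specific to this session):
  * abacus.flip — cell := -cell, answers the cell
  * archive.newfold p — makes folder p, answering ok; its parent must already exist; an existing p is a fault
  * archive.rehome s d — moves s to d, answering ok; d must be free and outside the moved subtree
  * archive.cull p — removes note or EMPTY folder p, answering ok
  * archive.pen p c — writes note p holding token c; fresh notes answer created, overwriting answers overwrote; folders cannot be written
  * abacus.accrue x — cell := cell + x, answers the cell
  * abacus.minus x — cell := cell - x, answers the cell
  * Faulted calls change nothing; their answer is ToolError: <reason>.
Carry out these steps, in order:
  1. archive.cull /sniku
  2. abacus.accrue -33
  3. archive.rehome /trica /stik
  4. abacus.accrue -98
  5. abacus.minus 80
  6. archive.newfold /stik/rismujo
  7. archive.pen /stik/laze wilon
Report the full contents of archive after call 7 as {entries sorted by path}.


! archive.cull(/sniku) == ok
! abacus.accrue(-33) == -33
! archive.rehome(/trica, /stik) == ok
! abacus.accrue(-98) == -131
! abacus.minus(80) == -211
! archive.newfold(/stik/rismujo) == ok
! archive.pen(/stik/laze, wilon) == created

Answer: {plojisa/, stik/, stik/gid/, stik/laze=wilon, stik/rismujo/}


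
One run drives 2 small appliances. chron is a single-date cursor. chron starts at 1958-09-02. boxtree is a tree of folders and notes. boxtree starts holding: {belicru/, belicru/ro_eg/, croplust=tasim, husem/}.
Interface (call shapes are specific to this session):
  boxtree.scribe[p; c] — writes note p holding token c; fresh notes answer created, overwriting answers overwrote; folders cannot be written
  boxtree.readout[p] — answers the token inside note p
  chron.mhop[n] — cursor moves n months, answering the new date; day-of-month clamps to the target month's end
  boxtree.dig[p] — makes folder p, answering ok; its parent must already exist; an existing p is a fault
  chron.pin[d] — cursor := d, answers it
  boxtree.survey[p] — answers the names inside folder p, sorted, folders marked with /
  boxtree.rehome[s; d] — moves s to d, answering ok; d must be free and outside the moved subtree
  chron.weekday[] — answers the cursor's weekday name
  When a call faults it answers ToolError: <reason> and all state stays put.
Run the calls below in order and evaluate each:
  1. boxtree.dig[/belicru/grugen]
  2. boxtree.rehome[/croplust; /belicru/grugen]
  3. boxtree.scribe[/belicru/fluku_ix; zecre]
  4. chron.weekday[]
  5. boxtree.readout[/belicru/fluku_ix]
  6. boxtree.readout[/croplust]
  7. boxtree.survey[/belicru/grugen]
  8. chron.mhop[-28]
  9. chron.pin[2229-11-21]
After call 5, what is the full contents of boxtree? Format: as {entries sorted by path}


==> boxtree.dig(/belicru/grugen)
<== ok
==> boxtree.rehome(/croplust, /belicru/grugen)
<== ToolError: exists
==> boxtree.scribe(/belicru/fluku_ix, zecre)
<== created
==> chron.weekday()
<== Tuesday
==> boxtree.readout(/belicru/fluku_ix)
<== zecre
==> boxtree.readout(/croplust)
<== tasim
==> boxtree.survey(/belicru/grugen)
<== []
==> chron.mhop(-28)
<== 1956-05-02
==> chron.pin(2229-11-21)
<== 2229-11-21

Answer: {belicru/, belicru/fluku_ix=zecre, belicru/grugen/, belicru/ro_eg/, croplust=tasim, husem/}


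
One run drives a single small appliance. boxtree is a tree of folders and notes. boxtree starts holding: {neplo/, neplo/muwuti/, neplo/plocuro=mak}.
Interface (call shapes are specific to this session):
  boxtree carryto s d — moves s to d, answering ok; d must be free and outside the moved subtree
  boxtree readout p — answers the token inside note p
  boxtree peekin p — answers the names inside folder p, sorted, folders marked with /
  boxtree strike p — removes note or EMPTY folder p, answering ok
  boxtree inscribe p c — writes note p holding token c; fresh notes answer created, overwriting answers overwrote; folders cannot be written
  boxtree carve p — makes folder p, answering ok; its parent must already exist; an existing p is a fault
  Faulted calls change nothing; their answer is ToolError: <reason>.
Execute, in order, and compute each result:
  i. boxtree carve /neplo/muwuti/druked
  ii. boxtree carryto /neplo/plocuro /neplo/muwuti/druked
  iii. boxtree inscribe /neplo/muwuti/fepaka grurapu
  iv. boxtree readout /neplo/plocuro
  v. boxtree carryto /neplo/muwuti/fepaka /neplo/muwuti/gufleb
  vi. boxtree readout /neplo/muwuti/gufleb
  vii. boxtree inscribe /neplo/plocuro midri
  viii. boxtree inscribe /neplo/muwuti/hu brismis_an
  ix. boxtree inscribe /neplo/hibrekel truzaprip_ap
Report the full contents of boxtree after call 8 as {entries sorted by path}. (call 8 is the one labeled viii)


Do: boxtree carve[p: /neplo/muwuti/druked]
See: ok
Do: boxtree carryto[s: /neplo/plocuro; d: /neplo/muwuti/druked]
See: ToolError: exists
Do: boxtree inscribe[p: /neplo/muwuti/fepaka; c: grurapu]
See: created
Do: boxtree readout[p: /neplo/plocuro]
See: mak
Do: boxtree carryto[s: /neplo/muwuti/fepaka; d: /neplo/muwuti/gufleb]
See: ok
Do: boxtree readout[p: /neplo/muwuti/gufleb]
See: grurapu
Do: boxtree inscribe[p: /neplo/plocuro; c: midri]
See: overwrote
Do: boxtree inscribe[p: /neplo/muwuti/hu; c: brismis_an]
See: created
Do: boxtree inscribe[p: /neplo/hibrekel; c: truzaprip_ap]
See: created

Answer: {neplo/, neplo/muwuti/, neplo/muwuti/druked/, neplo/muwuti/gufleb=grurapu, neplo/muwuti/hu=brismis_an, neplo/plocuro=midri}


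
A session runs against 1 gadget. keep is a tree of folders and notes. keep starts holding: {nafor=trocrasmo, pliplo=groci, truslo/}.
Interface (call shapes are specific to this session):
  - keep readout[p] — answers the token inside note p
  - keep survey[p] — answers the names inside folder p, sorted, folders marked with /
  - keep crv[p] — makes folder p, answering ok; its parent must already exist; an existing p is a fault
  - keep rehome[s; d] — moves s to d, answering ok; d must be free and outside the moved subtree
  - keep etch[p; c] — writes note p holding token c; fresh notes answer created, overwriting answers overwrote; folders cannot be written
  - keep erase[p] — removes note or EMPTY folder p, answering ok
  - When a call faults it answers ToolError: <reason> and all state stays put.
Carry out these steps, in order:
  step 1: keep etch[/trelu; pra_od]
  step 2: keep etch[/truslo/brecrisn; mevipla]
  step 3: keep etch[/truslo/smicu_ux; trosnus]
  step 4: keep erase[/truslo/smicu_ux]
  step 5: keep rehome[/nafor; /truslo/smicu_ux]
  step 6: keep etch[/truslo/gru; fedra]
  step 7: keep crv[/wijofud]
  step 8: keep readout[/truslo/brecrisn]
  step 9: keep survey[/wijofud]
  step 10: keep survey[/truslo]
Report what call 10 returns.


-> keep etch(p→/trelu, c→pra_od)
<- created
-> keep etch(p→/truslo/brecrisn, c→mevipla)
<- created
-> keep etch(p→/truslo/smicu_ux, c→trosnus)
<- created
-> keep erase(p→/truslo/smicu_ux)
<- ok
-> keep rehome(s→/nafor, d→/truslo/smicu_ux)
<- ok
-> keep etch(p→/truslo/gru, c→fedra)
<- created
-> keep crv(p→/wijofud)
<- ok
-> keep readout(p→/truslo/brecrisn)
<- mevipla
-> keep survey(p→/wijofud)
<- []
-> keep survey(p→/truslo)
<- [brecrisn, gru, smicu_ux]

Answer: [brecrisn, gru, smicu_ux]


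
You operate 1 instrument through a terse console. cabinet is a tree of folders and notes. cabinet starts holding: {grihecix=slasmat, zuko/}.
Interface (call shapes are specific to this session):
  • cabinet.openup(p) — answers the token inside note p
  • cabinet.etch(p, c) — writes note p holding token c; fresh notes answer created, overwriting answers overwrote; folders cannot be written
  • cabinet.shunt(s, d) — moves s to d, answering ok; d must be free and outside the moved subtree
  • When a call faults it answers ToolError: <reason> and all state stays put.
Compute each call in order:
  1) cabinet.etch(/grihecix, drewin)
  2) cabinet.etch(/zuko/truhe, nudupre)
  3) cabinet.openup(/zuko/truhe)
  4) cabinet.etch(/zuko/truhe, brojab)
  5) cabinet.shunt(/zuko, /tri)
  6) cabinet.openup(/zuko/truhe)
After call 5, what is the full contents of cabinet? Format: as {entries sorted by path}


Answer: {grihecix=drewin, tri/, tri/truhe=brojab}

Derivation:
==> cabinet.etch(p=/grihecix, c=drewin)
<== overwrote
==> cabinet.etch(p=/zuko/truhe, c=nudupre)
<== created
==> cabinet.openup(p=/zuko/truhe)
<== nudupre
==> cabinet.etch(p=/zuko/truhe, c=brojab)
<== overwrote
==> cabinet.shunt(s=/zuko, d=/tri)
<== ok
==> cabinet.openup(p=/zuko/truhe)
<== ToolError: not found


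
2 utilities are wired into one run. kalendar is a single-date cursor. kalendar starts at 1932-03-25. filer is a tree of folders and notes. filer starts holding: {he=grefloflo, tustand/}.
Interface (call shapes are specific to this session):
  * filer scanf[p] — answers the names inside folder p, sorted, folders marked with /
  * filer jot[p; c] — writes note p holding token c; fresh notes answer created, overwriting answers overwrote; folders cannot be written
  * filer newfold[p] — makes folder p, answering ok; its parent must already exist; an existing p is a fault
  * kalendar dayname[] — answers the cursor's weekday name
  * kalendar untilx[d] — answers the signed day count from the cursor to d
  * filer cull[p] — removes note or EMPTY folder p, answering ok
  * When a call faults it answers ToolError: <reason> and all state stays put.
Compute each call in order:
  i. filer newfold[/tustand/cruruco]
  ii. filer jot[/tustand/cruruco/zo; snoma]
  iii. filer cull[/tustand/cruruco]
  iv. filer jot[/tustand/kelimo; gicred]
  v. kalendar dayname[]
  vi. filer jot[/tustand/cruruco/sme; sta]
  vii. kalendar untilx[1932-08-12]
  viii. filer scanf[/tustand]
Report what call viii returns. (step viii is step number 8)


Answer: [cruruco/, kelimo]

Derivation:
>>> filer newfold p→/tustand/cruruco
  ok
>>> filer jot p→/tustand/cruruco/zo c→snoma
  created
>>> filer cull p→/tustand/cruruco
  ToolError: not empty
>>> filer jot p→/tustand/kelimo c→gicred
  created
>>> kalendar dayname
  Friday
>>> filer jot p→/tustand/cruruco/sme c→sta
  created
>>> kalendar untilx d→1932-08-12
  140
>>> filer scanf p→/tustand
  [cruruco/, kelimo]


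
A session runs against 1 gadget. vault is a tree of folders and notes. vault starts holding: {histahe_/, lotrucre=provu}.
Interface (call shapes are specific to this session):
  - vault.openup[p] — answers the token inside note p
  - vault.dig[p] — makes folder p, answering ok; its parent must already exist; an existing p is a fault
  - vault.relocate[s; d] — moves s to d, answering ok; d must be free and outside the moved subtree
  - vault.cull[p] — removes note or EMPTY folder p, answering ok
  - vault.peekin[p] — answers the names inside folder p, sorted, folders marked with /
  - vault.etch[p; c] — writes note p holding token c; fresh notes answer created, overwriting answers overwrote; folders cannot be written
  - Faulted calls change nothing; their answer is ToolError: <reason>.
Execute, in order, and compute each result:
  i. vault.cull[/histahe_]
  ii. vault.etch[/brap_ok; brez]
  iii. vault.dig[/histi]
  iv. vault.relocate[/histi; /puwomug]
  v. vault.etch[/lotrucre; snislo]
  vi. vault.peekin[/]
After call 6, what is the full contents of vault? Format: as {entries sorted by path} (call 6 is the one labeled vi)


>>> vault.cull p='/histahe_'
= ok
>>> vault.etch p='/brap_ok' c='brez'
= created
>>> vault.dig p='/histi'
= ok
>>> vault.relocate s='/histi' d='/puwomug'
= ok
>>> vault.etch p='/lotrucre' c='snislo'
= overwrote
>>> vault.peekin p='/'
= [brap_ok, lotrucre, puwomug/]

Answer: {brap_ok=brez, lotrucre=snislo, puwomug/}


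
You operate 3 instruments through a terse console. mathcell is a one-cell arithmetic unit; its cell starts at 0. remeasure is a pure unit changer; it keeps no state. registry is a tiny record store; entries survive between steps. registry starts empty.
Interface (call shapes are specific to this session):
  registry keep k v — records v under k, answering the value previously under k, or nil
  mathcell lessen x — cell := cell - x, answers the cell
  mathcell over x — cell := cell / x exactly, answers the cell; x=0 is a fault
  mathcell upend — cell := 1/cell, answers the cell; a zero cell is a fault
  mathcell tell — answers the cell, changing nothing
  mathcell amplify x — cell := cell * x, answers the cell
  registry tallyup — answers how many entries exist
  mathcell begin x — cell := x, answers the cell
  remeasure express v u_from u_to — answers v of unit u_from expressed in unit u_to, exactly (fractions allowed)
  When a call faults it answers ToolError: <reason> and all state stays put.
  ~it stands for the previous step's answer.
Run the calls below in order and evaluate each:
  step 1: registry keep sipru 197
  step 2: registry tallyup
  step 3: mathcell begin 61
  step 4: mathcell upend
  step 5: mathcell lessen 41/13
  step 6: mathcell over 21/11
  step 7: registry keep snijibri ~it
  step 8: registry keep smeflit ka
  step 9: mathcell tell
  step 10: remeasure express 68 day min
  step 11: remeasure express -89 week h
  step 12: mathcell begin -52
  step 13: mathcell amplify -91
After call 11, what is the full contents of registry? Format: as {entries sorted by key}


>> registry keep(k='sipru', v='197')
<< nil
>> registry tallyup()
<< 1
>> mathcell begin(x='61')
<< 61
>> mathcell upend()
<< 1/61
>> mathcell lessen(x='41/13')
<< -2488/793
>> mathcell over(x='21/11')
<< -27368/16653
>> registry keep(k='snijibri', v='~it')
<< nil
>> registry keep(k='smeflit', v='ka')
<< nil
>> mathcell tell()
<< -27368/16653
>> remeasure express(v='68', u_from='day', u_to='min')
<< 97920
>> remeasure express(v='-89', u_from='week', u_to='h')
<< -14952
>> mathcell begin(x='-52')
<< -52
>> mathcell amplify(x='-91')
<< 4732

Answer: {sipru=197, smeflit=ka, snijibri=-27368/16653}


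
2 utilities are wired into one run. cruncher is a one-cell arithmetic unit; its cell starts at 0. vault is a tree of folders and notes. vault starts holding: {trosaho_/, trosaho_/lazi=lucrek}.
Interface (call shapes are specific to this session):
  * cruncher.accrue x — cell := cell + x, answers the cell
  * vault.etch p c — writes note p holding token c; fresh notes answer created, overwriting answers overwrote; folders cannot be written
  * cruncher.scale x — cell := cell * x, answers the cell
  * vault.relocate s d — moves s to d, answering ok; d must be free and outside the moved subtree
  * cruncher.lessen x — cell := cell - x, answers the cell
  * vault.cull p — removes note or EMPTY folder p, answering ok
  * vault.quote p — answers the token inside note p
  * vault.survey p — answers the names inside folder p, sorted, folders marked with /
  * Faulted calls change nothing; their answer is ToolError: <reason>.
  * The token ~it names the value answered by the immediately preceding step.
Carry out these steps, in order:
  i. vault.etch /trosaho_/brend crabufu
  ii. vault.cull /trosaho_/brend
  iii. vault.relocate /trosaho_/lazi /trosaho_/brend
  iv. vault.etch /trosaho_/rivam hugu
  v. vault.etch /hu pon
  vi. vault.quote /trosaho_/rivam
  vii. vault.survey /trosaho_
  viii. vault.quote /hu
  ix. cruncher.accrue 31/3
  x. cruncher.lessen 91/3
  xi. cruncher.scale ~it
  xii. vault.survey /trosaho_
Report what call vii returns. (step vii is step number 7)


Answer: [brend, rivam]

Derivation:
Calling vault.etch on p=/trosaho_/brend, c=crabufu: created.
Next I call vault.cull on p=/trosaho_/brend, which returns ok.
Now I run vault.relocate on s=/trosaho_/lazi, d=/trosaho_/brend, → ok.
Using vault.etch on p=/trosaho_/rivam, c=hugu, and get created.
Calling vault.etch on p=/hu, c=pon, → created.
I use vault.quote on p=/trosaho_/rivam, giving hugu.
I use vault.survey on p=/trosaho_, and observe [brend, rivam].
I invoke vault.quote on p=/hu, and see pon.
Calling cruncher.accrue on x=31/3: 31/3.
Invoking cruncher.lessen on x=91/3, — result: -20.
Then cruncher.scale on x=~it, and see 400.
Calling vault.survey on p=/trosaho_, and get [brend, rivam].


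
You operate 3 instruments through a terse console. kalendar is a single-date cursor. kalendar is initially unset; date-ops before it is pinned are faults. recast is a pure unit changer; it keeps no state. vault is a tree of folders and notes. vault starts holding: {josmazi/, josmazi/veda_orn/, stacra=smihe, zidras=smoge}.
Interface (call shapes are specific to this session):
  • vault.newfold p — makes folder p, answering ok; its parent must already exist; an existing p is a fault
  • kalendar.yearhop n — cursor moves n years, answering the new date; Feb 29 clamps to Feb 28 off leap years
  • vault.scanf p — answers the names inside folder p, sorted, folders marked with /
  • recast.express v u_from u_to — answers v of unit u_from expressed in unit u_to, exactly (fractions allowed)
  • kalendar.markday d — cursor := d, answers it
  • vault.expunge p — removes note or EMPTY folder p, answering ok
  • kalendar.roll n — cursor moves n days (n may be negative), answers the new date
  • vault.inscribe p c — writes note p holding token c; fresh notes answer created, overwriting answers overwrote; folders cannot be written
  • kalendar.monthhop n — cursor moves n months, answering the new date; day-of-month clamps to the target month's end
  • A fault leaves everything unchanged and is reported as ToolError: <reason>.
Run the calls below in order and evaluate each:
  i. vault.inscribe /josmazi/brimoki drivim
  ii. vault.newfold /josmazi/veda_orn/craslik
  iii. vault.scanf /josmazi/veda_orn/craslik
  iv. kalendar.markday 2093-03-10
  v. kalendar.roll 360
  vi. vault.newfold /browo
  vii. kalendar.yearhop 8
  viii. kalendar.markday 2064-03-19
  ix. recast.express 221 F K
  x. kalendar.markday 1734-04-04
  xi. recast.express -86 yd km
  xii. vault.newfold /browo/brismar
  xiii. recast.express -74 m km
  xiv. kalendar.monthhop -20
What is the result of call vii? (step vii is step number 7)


$ vault.inscribe p='/josmazi/brimoki' c='drivim'
[out] created
$ vault.newfold p='/josmazi/veda_orn/craslik'
[out] ok
$ vault.scanf p='/josmazi/veda_orn/craslik'
[out] []
$ kalendar.markday d='2093-03-10'
[out] 2093-03-10
$ kalendar.roll n='360'
[out] 2094-03-05
$ vault.newfold p='/browo'
[out] ok
$ kalendar.yearhop n='8'
[out] 2102-03-05
$ kalendar.markday d='2064-03-19'
[out] 2064-03-19
$ recast.express v='221' u_from='F' u_to='K'
[out] 7563/20
$ kalendar.markday d='1734-04-04'
[out] 1734-04-04
$ recast.express v='-86' u_from='yd' u_to='km'
[out] -49149/625000
$ vault.newfold p='/browo/brismar'
[out] ok
$ recast.express v='-74' u_from='m' u_to='km'
[out] -37/500
$ kalendar.monthhop n='-20'
[out] 1732-08-04

Answer: 2102-03-05


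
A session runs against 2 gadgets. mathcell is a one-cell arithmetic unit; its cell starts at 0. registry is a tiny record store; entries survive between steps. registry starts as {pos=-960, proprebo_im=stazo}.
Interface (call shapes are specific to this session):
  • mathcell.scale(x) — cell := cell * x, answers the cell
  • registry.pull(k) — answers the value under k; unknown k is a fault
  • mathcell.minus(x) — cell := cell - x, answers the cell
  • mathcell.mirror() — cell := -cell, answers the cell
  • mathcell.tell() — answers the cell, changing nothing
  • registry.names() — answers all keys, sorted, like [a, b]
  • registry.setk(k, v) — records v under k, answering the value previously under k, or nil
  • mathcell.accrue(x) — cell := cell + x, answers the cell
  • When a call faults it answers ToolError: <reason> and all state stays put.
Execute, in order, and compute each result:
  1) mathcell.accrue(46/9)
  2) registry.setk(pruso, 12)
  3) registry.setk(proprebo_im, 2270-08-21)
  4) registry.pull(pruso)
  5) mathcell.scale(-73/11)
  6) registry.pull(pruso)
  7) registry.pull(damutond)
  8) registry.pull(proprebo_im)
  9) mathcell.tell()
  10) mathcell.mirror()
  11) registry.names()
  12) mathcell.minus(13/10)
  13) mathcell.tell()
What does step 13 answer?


Answer: 32293/990

Derivation:
I invoke accrue on x: 46/9, and see 46/9.
I use setk on k: pruso, v: 12, which returns nil.
Then setk on k: proprebo_im, v: 2270-08-21, yielding stazo.
I try pull on k: pruso, and observe 12.
I run scale on x: -73/11, → -3358/99.
I invoke pull on k: pruso: 12.
I call pull on k: damutond, and see ToolError: no such key damutond.
Then pull on k: proprebo_im, → 2270-08-21.
Invoking tell, and observe -3358/99.
I invoke mirror, and get 3358/99.
Using names(), — result: [pos, proprebo_im, pruso].
I use minus on x: 13/10, giving 32293/990.
I try tell: 32293/990.


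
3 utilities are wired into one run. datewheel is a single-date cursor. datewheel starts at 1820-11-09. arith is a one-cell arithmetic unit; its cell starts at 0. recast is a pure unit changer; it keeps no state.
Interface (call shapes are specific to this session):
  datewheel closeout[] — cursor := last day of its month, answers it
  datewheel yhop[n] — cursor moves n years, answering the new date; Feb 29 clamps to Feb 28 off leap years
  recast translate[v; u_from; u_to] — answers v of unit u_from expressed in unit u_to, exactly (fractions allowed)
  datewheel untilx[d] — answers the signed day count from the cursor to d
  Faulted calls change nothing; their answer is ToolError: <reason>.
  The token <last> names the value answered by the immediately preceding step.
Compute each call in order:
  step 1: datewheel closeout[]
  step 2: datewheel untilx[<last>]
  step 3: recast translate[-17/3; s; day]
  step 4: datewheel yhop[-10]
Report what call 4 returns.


// datewheel closeout() == 1820-11-30
// datewheel untilx(d: <last>) == 0
// recast translate(v: -17/3, u_from: s, u_to: day) == -17/259200
// datewheel yhop(n: -10) == 1810-11-30

Answer: 1810-11-30
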